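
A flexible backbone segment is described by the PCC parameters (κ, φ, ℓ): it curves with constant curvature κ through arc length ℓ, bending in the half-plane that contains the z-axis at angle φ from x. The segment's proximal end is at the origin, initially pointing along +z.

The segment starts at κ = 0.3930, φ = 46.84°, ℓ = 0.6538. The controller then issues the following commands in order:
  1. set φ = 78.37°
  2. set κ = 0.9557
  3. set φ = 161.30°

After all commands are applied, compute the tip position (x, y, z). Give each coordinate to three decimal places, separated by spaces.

initial: κ=0.3930, φ=46.84°, ℓ=0.6538
cmd 1: set φ=78.37° → (κ,φ,ℓ)=(0.3930,78.37°,0.6538) → tip=(0.0168,0.0818,0.6466)
cmd 2: set κ=0.9557 → (κ,φ,ℓ)=(0.9557,78.37°,0.6538) → tip=(0.0399,0.1936,0.6121)
cmd 3: set φ=161.30° → (κ,φ,ℓ)=(0.9557,161.30°,0.6538) → tip=(-0.1873,0.0634,0.6121)

-0.187 0.063 0.612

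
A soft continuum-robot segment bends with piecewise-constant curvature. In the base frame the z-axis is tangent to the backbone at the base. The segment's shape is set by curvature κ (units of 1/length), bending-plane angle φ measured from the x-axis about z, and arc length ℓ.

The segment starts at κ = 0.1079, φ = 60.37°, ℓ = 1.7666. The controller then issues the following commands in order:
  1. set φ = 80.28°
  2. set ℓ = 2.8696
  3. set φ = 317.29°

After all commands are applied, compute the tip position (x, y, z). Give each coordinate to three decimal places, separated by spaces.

0.324 -0.299 2.824

initial: κ=0.1079, φ=60.37°, ℓ=1.7666
cmd 1: set φ=80.28° → (κ,φ,ℓ)=(0.1079,80.28°,1.7666) → tip=(0.0283,0.1655,1.7559)
cmd 2: set ℓ=2.8696 → (κ,φ,ℓ)=(0.1079,80.28°,2.8696) → tip=(0.0744,0.4344,2.8240)
cmd 3: set φ=317.29° → (κ,φ,ℓ)=(0.1079,317.29°,2.8696) → tip=(0.3238,-0.2989,2.8240)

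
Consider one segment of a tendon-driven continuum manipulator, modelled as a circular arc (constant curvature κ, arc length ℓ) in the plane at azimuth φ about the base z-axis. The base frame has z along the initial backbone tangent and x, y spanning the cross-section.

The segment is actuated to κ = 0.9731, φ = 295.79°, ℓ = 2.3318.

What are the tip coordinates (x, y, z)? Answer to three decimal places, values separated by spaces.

0.735 -1.520 0.787

θ = κ·ℓ = 0.9731 × 2.3318 = 2.26907 rad
ρ = (1 − cos θ)/κ = (1 − -0.64290)/0.9731 = 1.68832
z = sin θ / κ = 0.76595/0.9731 = 0.78712
x = ρ cos φ = 1.68832 × cos(295.79°) = 0.73454
y = ρ sin φ = 1.68832 × sin(295.79°) = -1.52015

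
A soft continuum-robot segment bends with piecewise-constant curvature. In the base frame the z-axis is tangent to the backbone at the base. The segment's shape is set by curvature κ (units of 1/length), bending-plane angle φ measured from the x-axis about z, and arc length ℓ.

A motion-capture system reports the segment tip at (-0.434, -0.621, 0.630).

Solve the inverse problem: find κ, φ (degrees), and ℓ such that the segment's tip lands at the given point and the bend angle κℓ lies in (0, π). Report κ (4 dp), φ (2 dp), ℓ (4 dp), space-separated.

ρ = √(x²+y²) = √(-0.434² + -0.621²) = 0.75763
φ = atan2(y, x) mod 360° = atan2(-0.621, -0.434) = 235.0513°
|p|² = ρ² + z² = 0.75763² + 0.630² = 0.97090
κ = 2ρ / |p|² = 2×0.75763 / 0.97090 = 1.56067
θ = 2·atan2(ρ, z) = 2·atan2(0.75763, 0.630) = 1.75423 rad
ℓ = θ/κ = 1.75423/1.56067 = 1.12402

1.5607 235.05 1.1240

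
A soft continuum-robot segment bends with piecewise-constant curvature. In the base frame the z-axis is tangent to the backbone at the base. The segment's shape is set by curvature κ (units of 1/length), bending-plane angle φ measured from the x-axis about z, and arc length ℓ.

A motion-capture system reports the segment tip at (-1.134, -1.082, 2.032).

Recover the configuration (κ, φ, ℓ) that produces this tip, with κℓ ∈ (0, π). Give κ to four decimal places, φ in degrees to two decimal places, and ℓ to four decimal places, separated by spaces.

0.4760 223.66 2.7606

ρ = √(x²+y²) = √(-1.134² + -1.082²) = 1.56738
φ = atan2(y, x) mod 360° = atan2(-1.082, -1.134) = 223.6558°
|p|² = ρ² + z² = 1.56738² + 2.032² = 6.58570
κ = 2ρ / |p|² = 2×1.56738 / 6.58570 = 0.47599
θ = 2·atan2(ρ, z) = 2·atan2(1.56738, 2.032) = 1.31405 rad
ℓ = θ/κ = 1.31405/0.47599 = 2.76064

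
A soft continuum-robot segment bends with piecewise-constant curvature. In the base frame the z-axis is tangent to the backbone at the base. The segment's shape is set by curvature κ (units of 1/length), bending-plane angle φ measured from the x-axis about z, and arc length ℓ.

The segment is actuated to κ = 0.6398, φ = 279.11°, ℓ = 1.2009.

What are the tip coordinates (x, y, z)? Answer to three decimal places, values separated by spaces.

0.070 -0.434 1.086

θ = κ·ℓ = 0.6398 × 1.2009 = 0.76834 rad
ρ = (1 − cos θ)/κ = (1 − 0.71907)/0.6398 = 0.43909
z = sin θ / κ = 0.69494/0.6398 = 1.08618
x = ρ cos φ = 0.43909 × cos(279.11°) = 0.06952
y = ρ sin φ = 0.43909 × sin(279.11°) = -0.43355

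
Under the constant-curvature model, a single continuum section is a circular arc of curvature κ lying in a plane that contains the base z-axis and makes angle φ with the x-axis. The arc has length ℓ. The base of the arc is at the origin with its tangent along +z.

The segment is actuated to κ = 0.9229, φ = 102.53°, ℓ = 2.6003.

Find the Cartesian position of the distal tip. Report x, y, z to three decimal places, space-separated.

-0.408 1.838 0.732

θ = κ·ℓ = 0.9229 × 2.6003 = 2.39982 rad
ρ = (1 − cos θ)/κ = (1 − -0.73727)/0.9229 = 1.88240
z = sin θ / κ = 0.67560/0.9229 = 0.73204
x = ρ cos φ = 1.88240 × cos(102.53°) = -0.40839
y = ρ sin φ = 1.88240 × sin(102.53°) = 1.83757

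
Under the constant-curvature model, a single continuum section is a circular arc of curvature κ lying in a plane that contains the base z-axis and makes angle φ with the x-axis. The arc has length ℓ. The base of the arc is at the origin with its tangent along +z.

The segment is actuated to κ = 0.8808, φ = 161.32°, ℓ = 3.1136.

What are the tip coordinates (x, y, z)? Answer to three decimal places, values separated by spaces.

-2.067 0.699 0.441

θ = κ·ℓ = 0.8808 × 3.1136 = 2.74246 rad
ρ = (1 − cos θ)/κ = (1 − -0.92140)/0.8808 = 2.18142
z = sin θ / κ = 0.38862/0.8808 = 0.44121
x = ρ cos φ = 2.18142 × cos(161.32°) = -2.06651
y = ρ sin φ = 2.18142 × sin(161.32°) = 0.69867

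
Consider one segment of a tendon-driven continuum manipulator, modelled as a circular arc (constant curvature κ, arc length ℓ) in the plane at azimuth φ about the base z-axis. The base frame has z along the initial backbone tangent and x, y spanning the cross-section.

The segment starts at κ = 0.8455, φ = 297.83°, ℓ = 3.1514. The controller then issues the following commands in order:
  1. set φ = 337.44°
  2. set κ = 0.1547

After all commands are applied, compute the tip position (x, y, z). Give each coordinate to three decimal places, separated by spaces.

initial: κ=0.8455, φ=297.83°, ℓ=3.1514
cmd 1: set φ=337.44° → (κ,φ,ℓ)=(0.8455,337.44°,3.1514) → tip=(2.0625,-0.8568,0.5431)
cmd 2: set κ=0.1547 → (κ,φ,ℓ)=(0.1547,337.44°,3.1514) → tip=(0.6955,-0.2889,3.0280)

0.695 -0.289 3.028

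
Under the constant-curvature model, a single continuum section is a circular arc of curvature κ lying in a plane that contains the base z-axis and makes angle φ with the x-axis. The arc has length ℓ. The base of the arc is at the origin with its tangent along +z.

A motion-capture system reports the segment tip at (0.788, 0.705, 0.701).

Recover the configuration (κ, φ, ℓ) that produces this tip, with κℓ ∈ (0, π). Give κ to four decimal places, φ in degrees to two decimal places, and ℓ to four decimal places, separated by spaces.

1.3140 41.82 1.4998

ρ = √(x²+y²) = √(0.788² + 0.705²) = 1.05734
φ = atan2(y, x) mod 360° = atan2(0.705, 0.788) = 41.8180°
|p|² = ρ² + z² = 1.05734² + 0.701² = 1.60937
κ = 2ρ / |p|² = 2×1.05734 / 1.60937 = 1.31398
θ = 2·atan2(ρ, z) = 2·atan2(1.05734, 0.701) = 1.97070 rad
ℓ = θ/κ = 1.97070/1.31398 = 1.49979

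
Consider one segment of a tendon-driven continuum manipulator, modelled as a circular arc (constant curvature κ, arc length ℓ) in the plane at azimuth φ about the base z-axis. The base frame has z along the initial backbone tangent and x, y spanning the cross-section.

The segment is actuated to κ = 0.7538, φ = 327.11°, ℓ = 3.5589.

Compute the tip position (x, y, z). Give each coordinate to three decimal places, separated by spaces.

θ = κ·ℓ = 0.7538 × 3.5589 = 2.68270 rad
ρ = (1 − cos θ)/κ = (1 − -0.89654)/0.7538 = 2.51598
z = sin θ / κ = 0.44296/0.7538 = 0.58763
x = ρ cos φ = 2.51598 × cos(327.11°) = 2.11270
y = ρ sin φ = 2.51598 × sin(327.11°) = -1.36625

2.113 -1.366 0.588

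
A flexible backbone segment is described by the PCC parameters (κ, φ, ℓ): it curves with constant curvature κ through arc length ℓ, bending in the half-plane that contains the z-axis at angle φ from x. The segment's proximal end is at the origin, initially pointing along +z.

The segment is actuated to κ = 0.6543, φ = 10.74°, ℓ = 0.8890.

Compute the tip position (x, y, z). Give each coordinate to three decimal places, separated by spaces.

0.247 0.047 0.840

θ = κ·ℓ = 0.6543 × 0.8890 = 0.58167 rad
ρ = (1 − cos θ)/κ = (1 − 0.83554)/0.6543 = 0.25135
z = sin θ / κ = 0.54942/0.6543 = 0.83971
x = ρ cos φ = 0.25135 × cos(10.74°) = 0.24694
y = ρ sin φ = 0.25135 × sin(10.74°) = 0.04684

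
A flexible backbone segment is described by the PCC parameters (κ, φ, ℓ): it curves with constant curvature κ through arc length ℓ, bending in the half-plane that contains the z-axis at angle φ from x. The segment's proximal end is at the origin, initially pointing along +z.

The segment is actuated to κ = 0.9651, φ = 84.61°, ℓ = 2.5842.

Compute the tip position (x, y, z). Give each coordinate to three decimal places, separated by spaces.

θ = κ·ℓ = 0.9651 × 2.5842 = 2.49401 rad
ρ = (1 − cos θ)/κ = (1 − -0.79755)/0.9651 = 1.86255
z = sin θ / κ = 0.60326/0.9651 = 0.62507
x = ρ cos φ = 1.86255 × cos(84.61°) = 0.17496
y = ρ sin φ = 1.86255 × sin(84.61°) = 1.85431

0.175 1.854 0.625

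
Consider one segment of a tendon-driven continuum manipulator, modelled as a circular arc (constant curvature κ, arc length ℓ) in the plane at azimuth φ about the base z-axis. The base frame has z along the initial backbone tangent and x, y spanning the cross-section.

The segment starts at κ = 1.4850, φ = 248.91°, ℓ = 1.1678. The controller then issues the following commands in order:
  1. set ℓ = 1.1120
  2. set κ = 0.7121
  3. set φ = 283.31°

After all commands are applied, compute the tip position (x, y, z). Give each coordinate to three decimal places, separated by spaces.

initial: κ=1.4850, φ=248.91°, ℓ=1.1678
cmd 1: set ℓ=1.1120 → (κ,φ,ℓ)=(1.4850,248.91°,1.1120) → tip=(-0.2618,-0.6788,0.6712)
cmd 2: set κ=0.7121 → (κ,φ,ℓ)=(0.7121,248.91°,1.1120) → tip=(-0.1503,-0.3898,0.9994)
cmd 3: set φ=283.31° → (κ,φ,ℓ)=(0.7121,283.31°,1.1120) → tip=(0.0962,-0.4065,0.9994)

0.096 -0.407 0.999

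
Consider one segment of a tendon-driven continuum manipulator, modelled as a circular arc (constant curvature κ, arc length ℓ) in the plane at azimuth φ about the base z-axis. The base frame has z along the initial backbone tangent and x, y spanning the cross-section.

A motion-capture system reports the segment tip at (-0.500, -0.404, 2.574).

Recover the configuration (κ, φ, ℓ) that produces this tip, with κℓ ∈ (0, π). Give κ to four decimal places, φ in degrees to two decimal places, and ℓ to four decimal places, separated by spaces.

0.1827 218.94 2.6797

ρ = √(x²+y²) = √(-0.500² + -0.404²) = 0.64282
φ = atan2(y, x) mod 360° = atan2(-0.404, -0.500) = 218.9382°
|p|² = ρ² + z² = 0.64282² + 2.574² = 7.03869
κ = 2ρ / |p|² = 2×0.64282 / 7.03869 = 0.18265
θ = 2·atan2(ρ, z) = 2·atan2(0.64282, 2.574) = 0.48946 rad
ℓ = θ/κ = 0.48946/0.18265 = 2.67972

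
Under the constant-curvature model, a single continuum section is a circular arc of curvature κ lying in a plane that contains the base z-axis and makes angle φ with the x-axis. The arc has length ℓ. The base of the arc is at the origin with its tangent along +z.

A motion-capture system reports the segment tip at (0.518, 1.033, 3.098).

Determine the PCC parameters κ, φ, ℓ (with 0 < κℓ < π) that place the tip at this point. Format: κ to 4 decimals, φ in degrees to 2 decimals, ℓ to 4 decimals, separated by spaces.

0.2114 63.37 3.3778

ρ = √(x²+y²) = √(0.518² + 1.033²) = 1.15560
φ = atan2(y, x) mod 360° = atan2(1.033, 0.518) = 63.3684°
|p|² = ρ² + z² = 1.15560² + 3.098² = 10.93302
κ = 2ρ / |p|² = 2×1.15560 / 10.93302 = 0.21140
θ = 2·atan2(ρ, z) = 2·atan2(1.15560, 3.098) = 0.71406 rad
ℓ = θ/κ = 0.71406/0.21140 = 3.37782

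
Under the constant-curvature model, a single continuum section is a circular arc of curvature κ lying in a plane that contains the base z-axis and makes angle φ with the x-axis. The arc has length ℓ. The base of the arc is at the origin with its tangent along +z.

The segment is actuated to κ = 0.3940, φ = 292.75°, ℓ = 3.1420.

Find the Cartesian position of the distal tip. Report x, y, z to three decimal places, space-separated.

θ = κ·ℓ = 0.3940 × 3.1420 = 1.23795 rad
ρ = (1 − cos θ)/κ = (1 − 0.32674)/0.3940 = 1.70879
z = sin θ / κ = 0.94512/0.3940 = 2.39877
x = ρ cos φ = 1.70879 × cos(292.75°) = 0.66081
y = ρ sin φ = 1.70879 × sin(292.75°) = -1.57585

0.661 -1.576 2.399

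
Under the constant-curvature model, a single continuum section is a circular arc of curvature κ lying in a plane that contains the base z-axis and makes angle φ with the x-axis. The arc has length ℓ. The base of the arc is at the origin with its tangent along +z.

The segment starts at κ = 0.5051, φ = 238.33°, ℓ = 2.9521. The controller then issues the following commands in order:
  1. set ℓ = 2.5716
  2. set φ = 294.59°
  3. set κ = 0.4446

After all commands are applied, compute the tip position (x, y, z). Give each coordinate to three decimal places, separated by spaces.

initial: κ=0.5051, φ=238.33°, ℓ=2.9521
cmd 1: set ℓ=2.5716 → (κ,φ,ℓ)=(0.5051,238.33°,2.5716) → tip=(-0.7603,-1.2325,1.9071)
cmd 2: set φ=294.59° → (κ,φ,ℓ)=(0.5051,294.59°,2.5716) → tip=(0.6026,-1.3168,1.9071)
cmd 3: set κ=0.4446 → (κ,φ,ℓ)=(0.4446,294.59°,2.5716) → tip=(0.5479,-1.1974,2.0468)

0.548 -1.197 2.047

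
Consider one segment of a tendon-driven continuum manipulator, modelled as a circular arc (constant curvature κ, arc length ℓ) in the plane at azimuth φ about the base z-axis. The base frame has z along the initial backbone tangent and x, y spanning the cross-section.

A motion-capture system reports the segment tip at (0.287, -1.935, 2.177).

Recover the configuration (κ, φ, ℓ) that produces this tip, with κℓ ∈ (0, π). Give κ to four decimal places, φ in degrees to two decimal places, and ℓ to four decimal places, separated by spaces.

0.4567 278.44 3.2055

ρ = √(x²+y²) = √(0.287² + -1.935²) = 1.95617
φ = atan2(y, x) mod 360° = atan2(-1.935, 0.287) = 278.4366°
|p|² = ρ² + z² = 1.95617² + 2.177² = 8.56592
κ = 2ρ / |p|² = 2×1.95617 / 8.56592 = 0.45673
θ = 2·atan2(ρ, z) = 2·atan2(1.95617, 2.177) = 1.46404 rad
ℓ = θ/κ = 1.46404/0.45673 = 3.20546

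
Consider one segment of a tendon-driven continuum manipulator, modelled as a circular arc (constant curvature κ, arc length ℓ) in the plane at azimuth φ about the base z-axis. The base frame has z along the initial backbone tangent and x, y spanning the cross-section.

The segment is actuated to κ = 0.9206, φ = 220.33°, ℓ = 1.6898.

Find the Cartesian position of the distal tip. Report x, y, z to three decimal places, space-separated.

θ = κ·ℓ = 0.9206 × 1.6898 = 1.55563 rad
ρ = (1 − cos θ)/κ = (1 − 0.01517)/0.9206 = 1.06977
z = sin θ / κ = 0.99988/0.9206 = 1.08612
x = ρ cos φ = 1.06977 × cos(220.33°) = -0.81552
y = ρ sin φ = 1.06977 × sin(220.33°) = -0.69235

-0.816 -0.692 1.086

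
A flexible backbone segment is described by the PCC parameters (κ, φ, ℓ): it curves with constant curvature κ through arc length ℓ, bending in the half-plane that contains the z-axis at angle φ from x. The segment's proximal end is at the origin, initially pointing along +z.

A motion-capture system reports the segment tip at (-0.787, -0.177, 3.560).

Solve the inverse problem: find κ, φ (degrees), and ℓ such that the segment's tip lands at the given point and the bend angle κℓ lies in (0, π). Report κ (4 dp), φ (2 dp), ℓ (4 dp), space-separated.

ρ = √(x²+y²) = √(-0.787² + -0.177²) = 0.80666
φ = atan2(y, x) mod 360° = atan2(-0.177, -0.787) = 192.6752°
|p|² = ρ² + z² = 0.80666² + 3.560² = 13.32430
κ = 2ρ / |p|² = 2×0.80666 / 13.32430 = 0.12108
θ = 2·atan2(ρ, z) = 2·atan2(0.80666, 3.560) = 0.44565 rad
ℓ = θ/κ = 0.44565/0.12108 = 3.68063

0.1211 192.68 3.6806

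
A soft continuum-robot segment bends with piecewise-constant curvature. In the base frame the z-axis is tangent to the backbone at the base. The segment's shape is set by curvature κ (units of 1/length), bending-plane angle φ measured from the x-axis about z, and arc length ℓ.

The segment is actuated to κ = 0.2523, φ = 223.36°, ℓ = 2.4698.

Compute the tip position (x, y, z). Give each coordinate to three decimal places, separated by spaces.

-0.542 -0.511 2.313

θ = κ·ℓ = 0.2523 × 2.4698 = 0.62313 rad
ρ = (1 − cos θ)/κ = (1 − 0.81206)/0.2523 = 0.74492
z = sin θ / κ = 0.58358/0.2523 = 2.31304
x = ρ cos φ = 0.74492 × cos(223.36°) = -0.54160
y = ρ sin φ = 0.74492 × sin(223.36°) = -0.51145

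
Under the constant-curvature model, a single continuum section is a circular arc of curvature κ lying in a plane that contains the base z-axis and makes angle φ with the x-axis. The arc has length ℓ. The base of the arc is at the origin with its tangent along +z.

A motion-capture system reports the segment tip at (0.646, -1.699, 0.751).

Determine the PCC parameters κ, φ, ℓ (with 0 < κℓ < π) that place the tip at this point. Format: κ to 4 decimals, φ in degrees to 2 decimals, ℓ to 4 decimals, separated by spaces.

ρ = √(x²+y²) = √(0.646² + -1.699²) = 1.81767
φ = atan2(y, x) mod 360° = atan2(-1.699, 0.646) = 290.8180°
|p|² = ρ² + z² = 1.81767² + 0.751² = 3.86792
κ = 2ρ / |p|² = 2×1.81767 / 3.86792 = 0.93987
θ = 2·atan2(ρ, z) = 2·atan2(1.81767, 0.751) = 2.35798 rad
ℓ = θ/κ = 2.35798/0.93987 = 2.50884

0.9399 290.82 2.5088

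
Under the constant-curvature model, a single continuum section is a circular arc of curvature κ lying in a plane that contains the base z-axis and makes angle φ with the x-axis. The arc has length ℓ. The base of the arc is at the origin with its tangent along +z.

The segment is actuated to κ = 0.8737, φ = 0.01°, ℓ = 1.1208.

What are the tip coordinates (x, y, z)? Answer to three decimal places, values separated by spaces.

0.506 0.000 0.950

θ = κ·ℓ = 0.8737 × 1.1208 = 0.97924 rad
ρ = (1 − cos θ)/κ = (1 − 0.55765)/0.8737 = 0.50629
z = sin θ / κ = 0.83008/0.8737 = 0.95007
x = ρ cos φ = 0.50629 × cos(0.01°) = 0.50629
y = ρ sin φ = 0.50629 × sin(0.01°) = 0.00009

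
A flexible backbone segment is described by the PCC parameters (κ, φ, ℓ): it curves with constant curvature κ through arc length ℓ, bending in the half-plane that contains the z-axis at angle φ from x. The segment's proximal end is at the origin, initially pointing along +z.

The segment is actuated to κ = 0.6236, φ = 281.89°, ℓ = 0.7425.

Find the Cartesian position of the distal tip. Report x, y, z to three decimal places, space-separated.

0.035 -0.165 0.716

θ = κ·ℓ = 0.6236 × 0.7425 = 0.46302 rad
ρ = (1 − cos θ)/κ = (1 − 0.89471)/0.6236 = 0.16885
z = sin θ / κ = 0.44665/0.6236 = 0.71625
x = ρ cos φ = 0.16885 × cos(281.89°) = 0.03479
y = ρ sin φ = 0.16885 × sin(281.89°) = -0.16523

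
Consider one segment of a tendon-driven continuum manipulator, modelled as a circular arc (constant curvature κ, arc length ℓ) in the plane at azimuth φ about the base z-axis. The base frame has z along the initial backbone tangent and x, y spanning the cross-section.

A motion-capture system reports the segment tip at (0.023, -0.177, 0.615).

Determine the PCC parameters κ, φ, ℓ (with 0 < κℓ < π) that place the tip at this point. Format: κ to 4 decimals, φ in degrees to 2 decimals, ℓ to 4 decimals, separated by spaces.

ρ = √(x²+y²) = √(0.023² + -0.177²) = 0.17849
φ = atan2(y, x) mod 360° = atan2(-0.177, 0.023) = 277.4037°
|p|² = ρ² + z² = 0.17849² + 0.615² = 0.41008
κ = 2ρ / |p|² = 2×0.17849 / 0.41008 = 0.87050
θ = 2·atan2(ρ, z) = 2·atan2(0.17849, 0.615) = 0.56493 rad
ℓ = θ/κ = 0.56493/0.87050 = 0.64897

0.8705 277.40 0.6490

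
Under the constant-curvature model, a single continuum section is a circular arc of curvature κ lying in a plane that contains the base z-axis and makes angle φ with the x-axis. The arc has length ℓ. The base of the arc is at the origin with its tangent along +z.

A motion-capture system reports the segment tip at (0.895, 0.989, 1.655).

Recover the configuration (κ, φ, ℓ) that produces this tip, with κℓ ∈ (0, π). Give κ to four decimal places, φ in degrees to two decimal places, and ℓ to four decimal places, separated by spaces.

ρ = √(x²+y²) = √(0.895² + 0.989²) = 1.33385
φ = atan2(y, x) mod 360° = atan2(0.989, 0.895) = 47.8563°
|p|² = ρ² + z² = 1.33385² + 1.655² = 4.51817
κ = 2ρ / |p|² = 2×1.33385 / 4.51817 = 0.59044
θ = 2·atan2(ρ, z) = 2·atan2(1.33385, 1.655) = 1.35672 rad
ℓ = θ/κ = 1.35672/0.59044 = 2.29782

0.5904 47.86 2.2978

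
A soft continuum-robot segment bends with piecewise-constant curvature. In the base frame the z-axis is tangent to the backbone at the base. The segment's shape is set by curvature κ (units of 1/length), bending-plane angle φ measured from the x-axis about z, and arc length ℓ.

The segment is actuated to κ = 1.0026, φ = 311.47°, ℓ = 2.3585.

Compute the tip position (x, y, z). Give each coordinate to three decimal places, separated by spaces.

θ = κ·ℓ = 1.0026 × 2.3585 = 2.36463 rad
ρ = (1 − cos θ)/κ = (1 − -0.71305)/1.0026 = 1.70861
z = sin θ / κ = 0.70112/1.0026 = 0.69930
x = ρ cos φ = 1.70861 × cos(311.47°) = 1.13149
y = ρ sin φ = 1.70861 × sin(311.47°) = -1.28026

1.131 -1.280 0.699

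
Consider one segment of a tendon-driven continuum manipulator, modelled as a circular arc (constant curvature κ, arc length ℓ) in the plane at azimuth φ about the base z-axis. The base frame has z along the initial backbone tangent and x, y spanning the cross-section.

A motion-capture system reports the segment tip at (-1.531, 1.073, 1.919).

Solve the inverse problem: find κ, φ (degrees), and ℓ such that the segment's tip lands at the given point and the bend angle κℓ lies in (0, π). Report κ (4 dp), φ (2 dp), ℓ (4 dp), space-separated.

0.5209 144.98 2.9653

ρ = √(x²+y²) = √(-1.531² + 1.073²) = 1.86957
φ = atan2(y, x) mod 360° = atan2(1.073, -1.531) = 144.9753°
|p|² = ρ² + z² = 1.86957² + 1.919² = 7.17785
κ = 2ρ / |p|² = 2×1.86957 / 7.17785 = 0.52093
θ = 2·atan2(ρ, z) = 2·atan2(1.86957, 1.919) = 1.54470 rad
ℓ = θ/κ = 1.54470/0.52093 = 2.96529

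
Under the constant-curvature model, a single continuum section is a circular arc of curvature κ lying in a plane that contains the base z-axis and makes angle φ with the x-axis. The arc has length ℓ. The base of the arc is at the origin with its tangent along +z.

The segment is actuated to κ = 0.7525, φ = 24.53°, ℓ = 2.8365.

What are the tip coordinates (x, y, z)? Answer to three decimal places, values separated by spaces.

θ = κ·ℓ = 0.7525 × 2.8365 = 2.13447 rad
ρ = (1 − cos θ)/κ = (1 − -0.53429)/0.7525 = 2.03893
z = sin θ / κ = 0.84530/0.7525 = 1.12332
x = ρ cos φ = 2.03893 × cos(24.53°) = 1.85490
y = ρ sin φ = 2.03893 × sin(24.53°) = 0.84650

1.855 0.847 1.123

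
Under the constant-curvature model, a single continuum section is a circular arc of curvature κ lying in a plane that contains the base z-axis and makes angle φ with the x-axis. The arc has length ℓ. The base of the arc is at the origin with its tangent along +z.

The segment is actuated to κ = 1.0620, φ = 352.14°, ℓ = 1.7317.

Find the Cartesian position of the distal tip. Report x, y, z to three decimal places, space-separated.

θ = κ·ℓ = 1.0620 × 1.7317 = 1.83907 rad
ρ = (1 − cos θ)/κ = (1 − -0.26506)/1.0620 = 1.19121
z = sin θ / κ = 0.96423/1.0620 = 0.90794
x = ρ cos φ = 1.19121 × cos(352.14°) = 1.18002
y = ρ sin φ = 1.19121 × sin(352.14°) = -0.16290

1.180 -0.163 0.908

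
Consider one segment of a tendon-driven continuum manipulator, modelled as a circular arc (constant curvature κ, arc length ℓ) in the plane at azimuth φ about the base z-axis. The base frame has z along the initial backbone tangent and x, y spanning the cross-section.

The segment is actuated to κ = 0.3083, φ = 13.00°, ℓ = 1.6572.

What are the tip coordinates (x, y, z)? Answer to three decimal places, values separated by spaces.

θ = κ·ℓ = 0.3083 × 1.6572 = 0.51091 rad
ρ = (1 − cos θ)/κ = (1 − 0.87230)/0.3083 = 0.41421
z = sin θ / κ = 0.48898/0.3083 = 1.58604
x = ρ cos φ = 0.41421 × cos(13.00°) = 0.40360
y = ρ sin φ = 0.41421 × sin(13.00°) = 0.09318

0.404 0.093 1.586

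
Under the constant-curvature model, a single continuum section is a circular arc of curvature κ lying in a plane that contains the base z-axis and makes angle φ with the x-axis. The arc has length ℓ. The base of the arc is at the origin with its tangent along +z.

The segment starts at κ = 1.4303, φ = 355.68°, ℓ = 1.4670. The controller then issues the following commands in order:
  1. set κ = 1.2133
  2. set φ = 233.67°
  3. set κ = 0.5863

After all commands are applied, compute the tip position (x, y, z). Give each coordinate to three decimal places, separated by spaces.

-0.351 -0.478 1.293

initial: κ=1.4303, φ=355.68°, ℓ=1.4670
cmd 1: set κ=1.2133 → (κ,φ,ℓ)=(1.2133,355.68°,1.4670) → tip=(0.9925,-0.0750,0.8062)
cmd 2: set φ=233.67° → (κ,φ,ℓ)=(1.2133,233.67°,1.4670) → tip=(-0.5896,-0.8018,0.8062)
cmd 3: set κ=0.5863 → (κ,φ,ℓ)=(0.5863,233.67°,1.4670) → tip=(-0.3513,-0.4777,1.2927)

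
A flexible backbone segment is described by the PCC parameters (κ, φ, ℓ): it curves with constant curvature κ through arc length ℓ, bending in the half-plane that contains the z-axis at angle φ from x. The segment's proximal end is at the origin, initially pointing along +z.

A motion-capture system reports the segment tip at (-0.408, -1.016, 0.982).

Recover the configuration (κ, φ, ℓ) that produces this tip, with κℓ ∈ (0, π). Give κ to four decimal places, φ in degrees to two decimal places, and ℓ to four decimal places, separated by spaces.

ρ = √(x²+y²) = √(-0.408² + -1.016²) = 1.09486
φ = atan2(y, x) mod 360° = atan2(-1.016, -0.408) = 248.1208°
|p|² = ρ² + z² = 1.09486² + 0.982² = 2.16304
κ = 2ρ / |p|² = 2×1.09486 / 2.16304 = 1.01233
θ = 2·atan2(ρ, z) = 2·atan2(1.09486, 0.982) = 1.67937 rad
ℓ = θ/κ = 1.67937/1.01233 = 1.65891

1.0123 248.12 1.6589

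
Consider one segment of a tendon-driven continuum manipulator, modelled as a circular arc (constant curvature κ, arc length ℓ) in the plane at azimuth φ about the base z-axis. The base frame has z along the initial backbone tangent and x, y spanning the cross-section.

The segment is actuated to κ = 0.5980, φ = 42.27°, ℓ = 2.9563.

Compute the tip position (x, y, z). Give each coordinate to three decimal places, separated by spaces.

θ = κ·ℓ = 0.5980 × 2.9563 = 1.76787 rad
ρ = (1 − cos θ)/κ = (1 − -0.19580)/0.5980 = 1.99966
z = sin θ / κ = 0.98064/0.5980 = 1.63987
x = ρ cos φ = 1.99966 × cos(42.27°) = 1.47972
y = ρ sin φ = 1.99966 × sin(42.27°) = 1.34502

1.480 1.345 1.640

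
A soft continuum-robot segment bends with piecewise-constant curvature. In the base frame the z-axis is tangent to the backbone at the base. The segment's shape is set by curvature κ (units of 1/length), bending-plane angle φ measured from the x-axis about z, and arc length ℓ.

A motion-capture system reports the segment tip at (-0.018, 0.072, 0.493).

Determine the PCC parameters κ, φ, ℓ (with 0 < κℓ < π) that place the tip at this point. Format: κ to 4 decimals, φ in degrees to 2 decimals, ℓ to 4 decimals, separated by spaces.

ρ = √(x²+y²) = √(-0.018² + 0.072²) = 0.07422
φ = atan2(y, x) mod 360° = atan2(0.072, -0.018) = 104.0362°
|p|² = ρ² + z² = 0.07422² + 0.493² = 0.24856
κ = 2ρ / |p|² = 2×0.07422 / 0.24856 = 0.59717
θ = 2·atan2(ρ, z) = 2·atan2(0.07422, 0.493) = 0.29883 rad
ℓ = θ/κ = 0.29883/0.59717 = 0.50041

0.5972 104.04 0.5004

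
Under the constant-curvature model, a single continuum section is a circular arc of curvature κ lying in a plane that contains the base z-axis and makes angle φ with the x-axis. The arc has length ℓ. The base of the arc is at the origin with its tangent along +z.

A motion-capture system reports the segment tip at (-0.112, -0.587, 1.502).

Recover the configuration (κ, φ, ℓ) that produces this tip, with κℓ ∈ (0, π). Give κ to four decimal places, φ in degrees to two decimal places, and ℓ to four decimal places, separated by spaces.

ρ = √(x²+y²) = √(-0.112² + -0.587²) = 0.59759
φ = atan2(y, x) mod 360° = atan2(-0.587, -0.112) = 259.1978°
|p|² = ρ² + z² = 0.59759² + 1.502² = 2.61312
κ = 2ρ / |p|² = 2×0.59759 / 2.61312 = 0.45738
θ = 2·atan2(ρ, z) = 2·atan2(0.59759, 1.502) = 0.75732 rad
ℓ = θ/κ = 0.75732/0.45738 = 1.65580

0.4574 259.20 1.6558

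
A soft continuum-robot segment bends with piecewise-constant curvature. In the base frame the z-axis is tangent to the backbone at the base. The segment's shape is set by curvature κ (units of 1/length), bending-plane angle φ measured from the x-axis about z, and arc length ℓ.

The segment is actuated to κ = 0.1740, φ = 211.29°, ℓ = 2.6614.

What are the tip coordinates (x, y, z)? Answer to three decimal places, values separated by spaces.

θ = κ·ℓ = 0.1740 × 2.6614 = 0.46308 rad
ρ = (1 − cos θ)/κ = (1 − 0.89468)/0.1740 = 0.60529
z = sin θ / κ = 0.44671/0.1740 = 2.56729
x = ρ cos φ = 0.60529 × cos(211.29°) = -0.51725
y = ρ sin φ = 0.60529 × sin(211.29°) = -0.31437

-0.517 -0.314 2.567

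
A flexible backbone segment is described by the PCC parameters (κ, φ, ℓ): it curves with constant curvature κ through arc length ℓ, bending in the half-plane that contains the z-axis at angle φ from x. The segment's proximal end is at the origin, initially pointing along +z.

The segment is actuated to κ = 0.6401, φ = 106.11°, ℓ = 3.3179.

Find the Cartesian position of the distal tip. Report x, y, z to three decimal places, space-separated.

-0.661 2.289 1.329

θ = κ·ℓ = 0.6401 × 3.3179 = 2.12379 rad
ρ = (1 − cos θ)/κ = (1 − -0.52524)/0.6401 = 2.38281
z = sin θ / κ = 0.85096/0.6401 = 1.32941
x = ρ cos φ = 2.38281 × cos(106.11°) = -0.66119
y = ρ sin φ = 2.38281 × sin(106.11°) = 2.28924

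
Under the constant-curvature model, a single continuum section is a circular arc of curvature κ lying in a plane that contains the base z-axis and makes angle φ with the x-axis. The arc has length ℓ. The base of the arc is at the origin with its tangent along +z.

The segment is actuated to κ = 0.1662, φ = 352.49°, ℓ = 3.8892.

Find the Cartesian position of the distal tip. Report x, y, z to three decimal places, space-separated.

1.203 -0.159 3.624

θ = κ·ℓ = 0.1662 × 3.8892 = 0.64639 rad
ρ = (1 − cos θ)/κ = (1 − 0.79827)/0.1662 = 1.21380
z = sin θ / κ = 0.60230/0.1662 = 3.62398
x = ρ cos φ = 1.21380 × cos(352.49°) = 1.20339
y = ρ sin φ = 1.21380 × sin(352.49°) = -0.15864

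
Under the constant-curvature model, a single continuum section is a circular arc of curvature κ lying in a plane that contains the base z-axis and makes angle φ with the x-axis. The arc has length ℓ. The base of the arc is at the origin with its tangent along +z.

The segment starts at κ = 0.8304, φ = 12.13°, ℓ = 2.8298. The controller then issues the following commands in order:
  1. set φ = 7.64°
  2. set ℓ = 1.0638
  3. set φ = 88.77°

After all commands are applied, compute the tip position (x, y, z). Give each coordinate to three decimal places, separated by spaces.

initial: κ=0.8304, φ=12.13°, ℓ=2.8298
cmd 1: set φ=7.64° → (κ,φ,ℓ)=(0.8304,7.64°,2.8298) → tip=(2.0322,0.2726,0.8569)
cmd 2: set ℓ=1.0638 → (κ,φ,ℓ)=(0.8304,7.64°,1.0638) → tip=(0.4362,0.0585,0.9307)
cmd 3: set φ=88.77° → (κ,φ,ℓ)=(0.8304,88.77°,1.0638) → tip=(0.0094,0.4400,0.9307)

0.009 0.440 0.931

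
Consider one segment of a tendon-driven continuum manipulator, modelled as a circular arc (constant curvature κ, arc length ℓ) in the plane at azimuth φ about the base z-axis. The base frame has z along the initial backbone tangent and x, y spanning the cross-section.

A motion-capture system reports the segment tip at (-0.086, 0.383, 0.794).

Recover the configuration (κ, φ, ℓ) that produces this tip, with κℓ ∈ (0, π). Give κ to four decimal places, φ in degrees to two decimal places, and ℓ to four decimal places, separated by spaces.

1.0007 102.66 0.9176

ρ = √(x²+y²) = √(-0.086² + 0.383²) = 0.39254
φ = atan2(y, x) mod 360° = atan2(0.383, -0.086) = 102.6555°
|p|² = ρ² + z² = 0.39254² + 0.794² = 0.78452
κ = 2ρ / |p|² = 2×0.39254 / 0.78452 = 1.00070
θ = 2·atan2(ρ, z) = 2·atan2(0.39254, 0.794) = 0.91828 rad
ℓ = θ/κ = 0.91828/1.00070 = 0.91763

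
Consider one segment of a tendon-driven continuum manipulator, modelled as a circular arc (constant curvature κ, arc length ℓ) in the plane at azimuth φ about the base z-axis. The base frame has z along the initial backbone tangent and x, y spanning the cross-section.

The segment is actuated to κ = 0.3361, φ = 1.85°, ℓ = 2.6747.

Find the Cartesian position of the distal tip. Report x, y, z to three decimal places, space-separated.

θ = κ·ℓ = 0.3361 × 2.6747 = 0.89897 rad
ρ = (1 − cos θ)/κ = (1 − 0.62242)/0.3361 = 1.12342
z = sin θ / κ = 0.78268/0.3361 = 2.32872
x = ρ cos φ = 1.12342 × cos(1.85°) = 1.12283
y = ρ sin φ = 1.12342 × sin(1.85°) = 0.03627

1.123 0.036 2.329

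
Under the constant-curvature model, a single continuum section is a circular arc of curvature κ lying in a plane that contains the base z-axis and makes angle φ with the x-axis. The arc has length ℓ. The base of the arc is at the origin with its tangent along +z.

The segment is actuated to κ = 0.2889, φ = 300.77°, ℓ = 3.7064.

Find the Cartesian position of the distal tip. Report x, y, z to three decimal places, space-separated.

θ = κ·ℓ = 0.2889 × 3.7064 = 1.07078 rad
ρ = (1 − cos θ)/κ = (1 − 0.47944)/0.2889 = 1.80187
z = sin θ / κ = 0.87757/0.2889 = 3.03764
x = ρ cos φ = 1.80187 × cos(300.77°) = 0.92182
y = ρ sin φ = 1.80187 × sin(300.77°) = -1.54821

0.922 -1.548 3.038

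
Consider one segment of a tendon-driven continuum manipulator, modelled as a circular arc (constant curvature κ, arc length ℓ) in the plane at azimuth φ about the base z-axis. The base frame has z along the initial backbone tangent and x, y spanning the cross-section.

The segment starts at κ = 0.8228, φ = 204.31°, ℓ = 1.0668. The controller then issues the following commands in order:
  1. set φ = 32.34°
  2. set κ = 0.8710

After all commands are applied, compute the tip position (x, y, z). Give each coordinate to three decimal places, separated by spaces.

initial: κ=0.8228, φ=204.31°, ℓ=1.0668
cmd 1: set φ=32.34° → (κ,φ,ℓ)=(0.8228,32.34°,1.0668) → tip=(0.3708,0.2348,0.9350)
cmd 2: set κ=0.8710 → (κ,φ,ℓ)=(0.8710,32.34°,1.0668) → tip=(0.3895,0.2466,0.9198)

0.389 0.247 0.920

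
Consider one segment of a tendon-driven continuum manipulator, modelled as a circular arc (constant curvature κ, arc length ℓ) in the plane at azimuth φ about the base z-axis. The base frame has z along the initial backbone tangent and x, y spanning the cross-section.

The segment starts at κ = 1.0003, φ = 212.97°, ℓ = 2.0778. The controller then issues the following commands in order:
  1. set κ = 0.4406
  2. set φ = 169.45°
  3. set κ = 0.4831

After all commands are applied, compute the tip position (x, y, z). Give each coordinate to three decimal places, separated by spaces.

initial: κ=1.0003, φ=212.97°, ℓ=2.0778
cmd 1: set κ=0.4406 → (κ,φ,ℓ)=(0.4406,212.97°,2.0778) → tip=(-0.7437,-0.4824,1.7995)
cmd 2: set φ=169.45° → (κ,φ,ℓ)=(0.4406,169.45°,2.0778) → tip=(-0.8715,0.1623,1.7995)
cmd 3: set κ=0.4831 → (κ,φ,ℓ)=(0.4831,169.45°,2.0778) → tip=(-0.9420,0.1754,1.7460)

-0.942 0.175 1.746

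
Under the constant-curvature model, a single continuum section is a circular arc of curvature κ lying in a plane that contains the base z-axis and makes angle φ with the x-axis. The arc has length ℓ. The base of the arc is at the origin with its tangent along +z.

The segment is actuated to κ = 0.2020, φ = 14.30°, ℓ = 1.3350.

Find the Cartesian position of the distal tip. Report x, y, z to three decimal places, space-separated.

0.173 0.044 1.319

θ = κ·ℓ = 0.2020 × 1.3350 = 0.26967 rad
ρ = (1 − cos θ)/κ = (1 − 0.96386)/0.2020 = 0.17892
z = sin θ / κ = 0.26641/0.2020 = 1.31888
x = ρ cos φ = 0.17892 × cos(14.30°) = 0.17337
y = ρ sin φ = 0.17892 × sin(14.30°) = 0.04419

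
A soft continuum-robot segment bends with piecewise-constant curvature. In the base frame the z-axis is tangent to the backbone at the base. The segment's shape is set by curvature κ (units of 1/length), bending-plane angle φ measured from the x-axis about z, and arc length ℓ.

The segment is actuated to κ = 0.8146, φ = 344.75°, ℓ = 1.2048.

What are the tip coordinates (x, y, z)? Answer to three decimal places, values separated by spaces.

θ = κ·ℓ = 0.8146 × 1.2048 = 0.98143 rad
ρ = (1 − cos θ)/κ = (1 − 0.55583)/0.8146 = 0.54526
z = sin θ / κ = 0.83129/0.8146 = 1.02049
x = ρ cos φ = 0.54526 × cos(344.75°) = 0.52606
y = ρ sin φ = 0.54526 × sin(344.75°) = -0.14342

0.526 -0.143 1.020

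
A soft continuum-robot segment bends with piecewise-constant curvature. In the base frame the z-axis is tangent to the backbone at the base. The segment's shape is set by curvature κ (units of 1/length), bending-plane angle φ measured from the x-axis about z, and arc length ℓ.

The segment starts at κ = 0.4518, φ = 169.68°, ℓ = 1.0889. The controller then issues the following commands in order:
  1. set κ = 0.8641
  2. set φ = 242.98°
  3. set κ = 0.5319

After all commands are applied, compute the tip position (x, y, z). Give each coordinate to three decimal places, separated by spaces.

initial: κ=0.4518, φ=169.68°, ℓ=1.0889
cmd 1: set κ=0.8641 → (κ,φ,ℓ)=(0.8641,169.68°,1.0889) → tip=(-0.4679,0.0852,0.9352)
cmd 2: set φ=242.98° → (κ,φ,ℓ)=(0.8641,242.98°,1.0889) → tip=(-0.2161,-0.4237,0.9352)
cmd 3: set κ=0.5319 → (κ,φ,ℓ)=(0.5319,242.98°,1.0889) → tip=(-0.1393,-0.2732,1.0290)

-0.139 -0.273 1.029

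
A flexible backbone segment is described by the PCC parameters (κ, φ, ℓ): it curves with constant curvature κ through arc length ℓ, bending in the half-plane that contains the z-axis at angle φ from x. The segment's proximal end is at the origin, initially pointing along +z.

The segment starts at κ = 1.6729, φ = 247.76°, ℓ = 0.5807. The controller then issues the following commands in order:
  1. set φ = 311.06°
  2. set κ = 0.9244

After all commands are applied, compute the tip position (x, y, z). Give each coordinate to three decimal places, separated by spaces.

0.100 -0.115 0.553

initial: κ=1.6729, φ=247.76°, ℓ=0.5807
cmd 1: set φ=311.06° → (κ,φ,ℓ)=(1.6729,311.06°,0.5807) → tip=(0.1712,-0.1965,0.4936)
cmd 2: set κ=0.9244 → (κ,φ,ℓ)=(0.9244,311.06°,0.5807) → tip=(0.0999,-0.1147,0.5532)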